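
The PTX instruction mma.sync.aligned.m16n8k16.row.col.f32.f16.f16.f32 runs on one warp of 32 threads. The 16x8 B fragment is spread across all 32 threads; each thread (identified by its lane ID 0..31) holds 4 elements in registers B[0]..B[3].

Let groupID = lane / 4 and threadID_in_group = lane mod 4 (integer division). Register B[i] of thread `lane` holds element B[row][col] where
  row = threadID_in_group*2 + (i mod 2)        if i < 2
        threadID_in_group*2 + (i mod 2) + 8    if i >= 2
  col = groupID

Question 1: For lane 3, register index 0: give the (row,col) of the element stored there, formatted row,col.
lane 3: gr=0 (3/4), th=3 (3%4)
i=0: r=3*2+0+0=6, c=gr=0

6,0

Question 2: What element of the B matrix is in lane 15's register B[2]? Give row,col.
14,3

lane 15->15/4=3, 15 mod 4=3
i=2  r:2·3+0+8->14  c:3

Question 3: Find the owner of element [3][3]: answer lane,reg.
c=3->g=3  r=3->rb=0,t=1,b0=1
L=3*4+1=13  i=0*2+1=1

13,1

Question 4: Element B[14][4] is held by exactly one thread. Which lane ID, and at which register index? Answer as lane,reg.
19,2

c=4->g=4  r=14->rb=1,t=3,b0=0
L=4*4+3=19  i=1*2+0=2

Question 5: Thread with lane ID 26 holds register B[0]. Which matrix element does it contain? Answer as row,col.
lane 26: g=6 (26/4), t=2 (26%4)
i=0: r=2*2+0+0=4, c=g=6

4,6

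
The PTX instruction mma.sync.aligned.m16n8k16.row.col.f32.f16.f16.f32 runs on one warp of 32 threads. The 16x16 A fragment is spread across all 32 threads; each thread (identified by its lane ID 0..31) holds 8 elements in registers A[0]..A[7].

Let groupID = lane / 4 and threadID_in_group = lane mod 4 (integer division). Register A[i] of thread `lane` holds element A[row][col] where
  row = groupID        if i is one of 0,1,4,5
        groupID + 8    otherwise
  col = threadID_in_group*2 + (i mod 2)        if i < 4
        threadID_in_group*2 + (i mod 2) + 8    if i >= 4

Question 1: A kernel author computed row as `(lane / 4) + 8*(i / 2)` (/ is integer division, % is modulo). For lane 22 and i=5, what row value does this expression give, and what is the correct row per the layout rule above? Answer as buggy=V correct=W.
buggy=21 correct=5

`(lane / 4) + 8*(i / 2)`[22,5]->21
L=22->g=22>>2=5, t=22&3=2
[5]->row 5+0=5  col 2·2+1+8=13
row: 21 vs 5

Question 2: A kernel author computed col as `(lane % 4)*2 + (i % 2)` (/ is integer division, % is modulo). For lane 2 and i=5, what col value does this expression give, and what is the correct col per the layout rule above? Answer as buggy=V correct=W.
buggy=5 correct=13

`(lane % 4)*2 + (i % 2)`[2,5]->5
lane 2->2/4=0, 2 mod 4=2
i=5  r:0+0->0  c:2·2+1+8->13
col: 5 vs 13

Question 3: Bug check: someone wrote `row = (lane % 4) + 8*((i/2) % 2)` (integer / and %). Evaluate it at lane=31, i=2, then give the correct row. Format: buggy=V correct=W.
buggy=11 correct=15

`(lane % 4) + 8*((i/2) % 2)`[31,2]=>11
lane 31=>31/4=7, 31 mod 4=3
i=2  r:7+8=>15  c:2·3+0+0=>6
row: 11 vs 15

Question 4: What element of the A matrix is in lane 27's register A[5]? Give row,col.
L=27→G=27>>2=6, T=27&3=3
[5]→row 6+0=6  col 3·2+1+8=15

6,15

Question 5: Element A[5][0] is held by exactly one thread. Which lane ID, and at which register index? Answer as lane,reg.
r: 5->gid=5,r8=0  c: 0->c8=0,tid=0,i&1=0
L=5*4+0=20  i=0*4+0*2+0=0

20,0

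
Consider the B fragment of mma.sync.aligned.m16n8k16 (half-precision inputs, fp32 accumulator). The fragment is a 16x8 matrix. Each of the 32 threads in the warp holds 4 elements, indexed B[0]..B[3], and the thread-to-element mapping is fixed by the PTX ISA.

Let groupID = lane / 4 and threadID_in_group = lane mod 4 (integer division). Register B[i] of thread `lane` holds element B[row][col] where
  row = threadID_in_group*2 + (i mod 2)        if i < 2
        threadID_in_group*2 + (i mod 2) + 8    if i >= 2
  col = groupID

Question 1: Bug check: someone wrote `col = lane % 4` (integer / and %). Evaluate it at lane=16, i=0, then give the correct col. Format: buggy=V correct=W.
buggy=0 correct=4

`lane % 4`[16,0]⇒0
L=16⇒gr=16>>2=4, th=16&3=0
[0]⇒row 0·2+0+0=0  col gr=4
col: 0 vs 4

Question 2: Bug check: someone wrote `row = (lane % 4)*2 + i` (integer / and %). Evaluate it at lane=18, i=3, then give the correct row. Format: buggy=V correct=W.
`(lane % 4)*2 + i`[18,3]->7
lane 18: g=4 (18/4), t=2 (18%4)
i=3: r=2*2+1+8=13, c=g=4
row: 7 vs 13

buggy=7 correct=13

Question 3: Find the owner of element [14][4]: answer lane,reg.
c:4=>grp=4  r:14=>rB=1,tig=3,lo=0
L=4*4+3=19  i=1*2+0=2

19,2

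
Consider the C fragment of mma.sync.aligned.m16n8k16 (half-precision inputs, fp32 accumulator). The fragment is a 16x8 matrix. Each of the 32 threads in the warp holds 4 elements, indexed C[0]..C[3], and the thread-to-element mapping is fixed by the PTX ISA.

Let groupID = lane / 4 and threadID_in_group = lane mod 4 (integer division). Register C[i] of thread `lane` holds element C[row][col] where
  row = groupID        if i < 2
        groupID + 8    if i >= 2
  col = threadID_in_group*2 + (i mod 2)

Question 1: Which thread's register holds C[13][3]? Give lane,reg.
21,3

r=13⇒gr=5,Rb=1  c=3⇒th=1,odd=1
L=5*4+1=21  i=1*2+1=3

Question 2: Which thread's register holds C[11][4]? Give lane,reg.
r=11->g=3,rb=1  c=4->t=2,b0=0
L=3*4+2=14  i=1*2+0=2

14,2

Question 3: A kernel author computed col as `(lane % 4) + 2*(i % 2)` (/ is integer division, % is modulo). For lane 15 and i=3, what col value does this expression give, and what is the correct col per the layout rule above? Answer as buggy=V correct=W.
`(lane % 4) + 2*(i % 2)`[15,3]->5
L=15->gid=15>>2=3, tid=15&3=3
[3]->row 3+8=11  col 3·2+1=7
col: 5 vs 7

buggy=5 correct=7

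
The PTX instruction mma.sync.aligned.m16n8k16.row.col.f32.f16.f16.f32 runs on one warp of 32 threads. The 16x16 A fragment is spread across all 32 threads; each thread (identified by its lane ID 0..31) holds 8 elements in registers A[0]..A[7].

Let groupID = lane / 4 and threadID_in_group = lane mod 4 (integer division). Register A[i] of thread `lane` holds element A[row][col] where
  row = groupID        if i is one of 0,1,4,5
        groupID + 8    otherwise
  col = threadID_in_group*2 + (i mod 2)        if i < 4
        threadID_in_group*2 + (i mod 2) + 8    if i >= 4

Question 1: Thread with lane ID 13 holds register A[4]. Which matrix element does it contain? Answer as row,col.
3,10

lane 13: gid=3 (13/4), tid=1 (13%4)
i=4: r=3+0=3, c=1*2+0+8=10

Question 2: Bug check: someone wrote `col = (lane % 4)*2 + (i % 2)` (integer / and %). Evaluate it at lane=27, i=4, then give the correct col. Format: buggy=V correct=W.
buggy=6 correct=14

`(lane % 4)*2 + (i % 2)`[27,4]→6
L=27→G=27>>2=6, T=27&3=3
[4]→row 6+0=6  col 3·2+0+8=14
col: 6 vs 14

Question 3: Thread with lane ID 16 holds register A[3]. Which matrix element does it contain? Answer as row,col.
16: grp=4,tig=0
[3] (4+8,0*2+1+0) = (12,1)

12,1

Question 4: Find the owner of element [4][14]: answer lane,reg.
19,4

r=4⇒gr=4,Rb=0  c=14⇒Cb=1,th=3,odd=0
L=4*4+3=19  i=1*4+0*2+0=4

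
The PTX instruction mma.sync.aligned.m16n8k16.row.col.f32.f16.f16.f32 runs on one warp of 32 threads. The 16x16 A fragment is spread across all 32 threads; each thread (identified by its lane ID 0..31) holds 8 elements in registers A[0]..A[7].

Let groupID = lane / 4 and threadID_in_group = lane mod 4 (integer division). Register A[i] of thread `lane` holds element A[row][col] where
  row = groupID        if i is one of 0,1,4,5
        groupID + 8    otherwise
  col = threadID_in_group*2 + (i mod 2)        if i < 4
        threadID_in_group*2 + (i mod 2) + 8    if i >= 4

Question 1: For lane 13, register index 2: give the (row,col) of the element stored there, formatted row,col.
11,2

L=13→G=13>>2=3, T=13&3=1
[2]→row 3+8=11  col 1·2+0+0=2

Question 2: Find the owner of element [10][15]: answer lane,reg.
11,7

r=10->g=2,rb=1  c=15->cb=1,t=3,b0=1
L=2*4+3=11  i=1*4+1*2+1=7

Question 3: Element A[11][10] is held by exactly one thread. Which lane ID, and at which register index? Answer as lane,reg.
13,6

r=11->g=3,rb=1  c=10->cb=1,t=1,b0=0
L=3*4+1=13  i=1*4+1*2+0=6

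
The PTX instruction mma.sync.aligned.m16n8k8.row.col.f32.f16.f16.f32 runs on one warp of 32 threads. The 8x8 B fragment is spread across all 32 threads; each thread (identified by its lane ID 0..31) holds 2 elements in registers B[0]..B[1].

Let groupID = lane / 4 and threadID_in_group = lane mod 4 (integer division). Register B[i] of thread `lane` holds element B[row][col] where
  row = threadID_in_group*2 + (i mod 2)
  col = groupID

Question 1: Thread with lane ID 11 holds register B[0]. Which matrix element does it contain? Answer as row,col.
lane 11: gid=2 (11/4), tid=3 (11%4)
i=0: r=3*2+0=6, c=gid=2

6,2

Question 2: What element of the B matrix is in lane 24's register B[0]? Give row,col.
0,6

L=24=>grp=24>>2=6, tig=24&3=0
[0]=>row 0·2+0=0  col grp=6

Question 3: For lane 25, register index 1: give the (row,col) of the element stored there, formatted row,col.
25: G=6,T=1
[1] (1*2+1,6) = (3,6)

3,6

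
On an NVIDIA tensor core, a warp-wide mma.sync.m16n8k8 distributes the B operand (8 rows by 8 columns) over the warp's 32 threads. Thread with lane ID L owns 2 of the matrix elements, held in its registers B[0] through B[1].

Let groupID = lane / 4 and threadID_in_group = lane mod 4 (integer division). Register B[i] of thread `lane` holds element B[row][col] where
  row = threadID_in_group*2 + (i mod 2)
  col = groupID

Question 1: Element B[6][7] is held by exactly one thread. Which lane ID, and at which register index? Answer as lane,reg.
c=7->g=7  r=6->t=3,b0=0
L=7*4+3=31  i=0=0

31,0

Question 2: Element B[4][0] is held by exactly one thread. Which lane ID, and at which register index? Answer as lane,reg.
2,0

c: 0->gid=0  r: 4->tid=2,i&1=0
L=0*4+2=2  i=0=0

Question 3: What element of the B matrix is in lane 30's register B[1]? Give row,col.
5,7

lane 30->30/4=7, 30 mod 4=2
i=1  r:2·2+1->5  c:7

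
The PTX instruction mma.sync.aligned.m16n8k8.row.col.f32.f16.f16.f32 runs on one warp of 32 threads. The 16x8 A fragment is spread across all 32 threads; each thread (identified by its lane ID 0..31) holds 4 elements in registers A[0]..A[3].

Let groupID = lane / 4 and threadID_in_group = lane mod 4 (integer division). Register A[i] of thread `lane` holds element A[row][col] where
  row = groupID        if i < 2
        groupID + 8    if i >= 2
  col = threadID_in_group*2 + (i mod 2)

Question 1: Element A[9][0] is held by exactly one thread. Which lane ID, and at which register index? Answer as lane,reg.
4,2

r=9⇒gr=1,Rb=1  c=0⇒th=0,odd=0
L=1*4+0=4  i=1*2+0=2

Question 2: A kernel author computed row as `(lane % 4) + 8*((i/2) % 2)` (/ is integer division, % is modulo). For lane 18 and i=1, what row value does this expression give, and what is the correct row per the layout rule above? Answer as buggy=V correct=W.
`(lane % 4) + 8*((i/2) % 2)`[18,1]⇒2
lane 18: gr=4 (18/4), th=2 (18%4)
i=1: r=4+0=4, c=2*2+1=5
row: 2 vs 4

buggy=2 correct=4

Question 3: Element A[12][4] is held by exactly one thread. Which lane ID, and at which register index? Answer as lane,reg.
r=12⇒gr=4,Rb=1  c=4⇒th=2,odd=0
L=4*4+2=18  i=1*2+0=2

18,2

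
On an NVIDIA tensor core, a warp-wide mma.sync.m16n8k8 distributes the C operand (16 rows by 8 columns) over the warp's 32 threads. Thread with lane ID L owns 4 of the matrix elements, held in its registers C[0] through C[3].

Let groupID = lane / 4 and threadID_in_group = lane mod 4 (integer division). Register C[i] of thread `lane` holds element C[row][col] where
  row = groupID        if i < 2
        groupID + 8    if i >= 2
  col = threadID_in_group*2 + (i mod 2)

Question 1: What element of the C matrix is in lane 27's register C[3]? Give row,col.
lane 27→27/4=6, 27 mod 4=3
i=3  r:6+8→14  c:2·3+1→7

14,7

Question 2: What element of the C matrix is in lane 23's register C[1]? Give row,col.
5,7

lane 23⇒23/4=5, 23 mod 4=3
i=1  r:5+0⇒5  c:2·3+1⇒7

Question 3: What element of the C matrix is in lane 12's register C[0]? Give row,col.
lane 12->12/4=3, 12 mod 4=0
i=0  r:3+0->3  c:2·0+0->0

3,0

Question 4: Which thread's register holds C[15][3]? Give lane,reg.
r: 15->gid=7,r8=1  c: 3->tid=1,i&1=1
L=7*4+1=29  i=1*2+1=3

29,3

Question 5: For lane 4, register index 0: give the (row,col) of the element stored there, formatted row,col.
1,0

4: g=1,t=0
[0] (1+0,0*2+0) = (1,0)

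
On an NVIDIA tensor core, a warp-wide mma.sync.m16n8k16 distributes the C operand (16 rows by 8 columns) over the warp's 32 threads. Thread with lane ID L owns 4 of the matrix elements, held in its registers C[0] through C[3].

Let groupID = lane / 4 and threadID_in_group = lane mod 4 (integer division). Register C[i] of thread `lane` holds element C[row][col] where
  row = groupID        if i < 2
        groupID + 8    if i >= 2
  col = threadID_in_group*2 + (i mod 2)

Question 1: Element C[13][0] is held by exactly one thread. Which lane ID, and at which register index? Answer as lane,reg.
20,2

r=13->g=5,rb=1  c=0->t=0,b0=0
L=5*4+0=20  i=1*2+0=2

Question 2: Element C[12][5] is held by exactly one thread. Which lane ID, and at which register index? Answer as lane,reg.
18,3

r=12→G=4,rhi=1  c=5→T=2,p=1
L=4*4+2=18  i=1*2+1=3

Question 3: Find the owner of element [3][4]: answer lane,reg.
r=3->g=3,rb=0  c=4->t=2,b0=0
L=3*4+2=14  i=0*2+0=0

14,0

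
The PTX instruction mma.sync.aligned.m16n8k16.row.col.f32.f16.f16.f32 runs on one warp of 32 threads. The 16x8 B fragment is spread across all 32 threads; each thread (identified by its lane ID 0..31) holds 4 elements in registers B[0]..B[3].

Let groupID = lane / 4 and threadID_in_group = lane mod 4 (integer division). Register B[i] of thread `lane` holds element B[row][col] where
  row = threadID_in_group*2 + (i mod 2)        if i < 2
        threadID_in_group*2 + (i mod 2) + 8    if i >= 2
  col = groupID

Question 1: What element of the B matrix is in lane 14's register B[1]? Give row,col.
lane 14: gr=3 (14/4), th=2 (14%4)
i=1: r=2*2+1+0=5, c=gr=3

5,3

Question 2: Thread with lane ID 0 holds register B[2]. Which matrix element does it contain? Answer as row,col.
8,0

L=0→G=0>>2=0, T=0&3=0
[2]→row 0·2+0+8=8  col G=0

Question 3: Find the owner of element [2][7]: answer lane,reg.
c=7→G=7  r=2→rhi=0,T=1,p=0
L=7*4+1=29  i=0*2+0=0

29,0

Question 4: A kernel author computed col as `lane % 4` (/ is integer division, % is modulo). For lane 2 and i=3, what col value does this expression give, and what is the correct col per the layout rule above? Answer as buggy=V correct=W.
`lane % 4`[2,3]->2
lane 2->2/4=0, 2 mod 4=2
i=3  r:2·2+1+8->13  c:0
col: 2 vs 0

buggy=2 correct=0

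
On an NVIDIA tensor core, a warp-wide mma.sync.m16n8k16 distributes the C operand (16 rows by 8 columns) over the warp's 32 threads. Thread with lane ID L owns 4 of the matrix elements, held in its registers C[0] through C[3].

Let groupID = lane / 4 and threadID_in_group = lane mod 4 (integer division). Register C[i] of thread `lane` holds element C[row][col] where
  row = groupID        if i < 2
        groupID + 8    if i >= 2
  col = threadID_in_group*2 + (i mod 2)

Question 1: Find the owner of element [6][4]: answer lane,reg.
r=6⇒gr=6,Rb=0  c=4⇒th=2,odd=0
L=6*4+2=26  i=0*2+0=0

26,0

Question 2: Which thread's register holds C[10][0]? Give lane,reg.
r=10⇒gr=2,Rb=1  c=0⇒th=0,odd=0
L=2*4+0=8  i=1*2+0=2

8,2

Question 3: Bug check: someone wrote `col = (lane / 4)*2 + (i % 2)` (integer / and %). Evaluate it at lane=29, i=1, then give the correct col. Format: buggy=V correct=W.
buggy=15 correct=3

`(lane / 4)*2 + (i % 2)`[29,1]=>15
lane 29: grp=7 (29/4), tig=1 (29%4)
i=1: r=7+0=7, c=1*2+1=3
col: 15 vs 3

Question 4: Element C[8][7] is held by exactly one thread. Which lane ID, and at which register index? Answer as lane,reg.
3,3

r: 8->gid=0,r8=1  c: 7->tid=3,i&1=1
L=0*4+3=3  i=1*2+1=3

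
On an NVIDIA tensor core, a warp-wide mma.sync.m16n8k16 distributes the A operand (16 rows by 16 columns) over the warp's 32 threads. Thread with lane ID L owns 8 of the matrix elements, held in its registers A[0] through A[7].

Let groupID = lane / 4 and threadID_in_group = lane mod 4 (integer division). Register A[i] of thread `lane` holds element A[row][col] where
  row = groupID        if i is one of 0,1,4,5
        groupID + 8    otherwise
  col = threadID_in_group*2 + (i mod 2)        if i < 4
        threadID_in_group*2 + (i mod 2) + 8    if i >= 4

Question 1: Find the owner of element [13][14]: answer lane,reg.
r=13⇒gr=5,Rb=1  c=14⇒Cb=1,th=3,odd=0
L=5*4+3=23  i=1*4+1*2+0=6

23,6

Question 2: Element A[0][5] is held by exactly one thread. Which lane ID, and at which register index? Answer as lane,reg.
r: 0->gid=0,r8=0  c: 5->c8=0,tid=2,i&1=1
L=0*4+2=2  i=0*4+0*2+1=1

2,1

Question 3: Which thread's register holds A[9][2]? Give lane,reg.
r: 9->gid=1,r8=1  c: 2->c8=0,tid=1,i&1=0
L=1*4+1=5  i=0*4+1*2+0=2

5,2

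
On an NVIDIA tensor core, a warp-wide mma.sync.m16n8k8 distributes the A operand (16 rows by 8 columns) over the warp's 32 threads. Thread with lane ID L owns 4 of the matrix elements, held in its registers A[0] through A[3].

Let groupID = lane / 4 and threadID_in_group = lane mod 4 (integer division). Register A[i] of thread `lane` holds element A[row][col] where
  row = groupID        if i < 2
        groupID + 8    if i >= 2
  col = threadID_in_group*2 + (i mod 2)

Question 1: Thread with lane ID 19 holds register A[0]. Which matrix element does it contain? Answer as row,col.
lane 19=>19/4=4, 19 mod 4=3
i=0  r:4+0=>4  c:2·3+0=>6

4,6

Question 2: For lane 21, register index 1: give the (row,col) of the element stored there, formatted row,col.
5,3

21: g=5,t=1
[1] (5+0,1*2+1) = (5,3)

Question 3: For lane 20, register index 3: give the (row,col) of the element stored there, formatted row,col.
20: gid=5,tid=0
[3] (5+8,0*2+1) = (13,1)

13,1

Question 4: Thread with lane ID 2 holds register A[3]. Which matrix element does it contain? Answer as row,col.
2: gid=0,tid=2
[3] (0+8,2*2+1) = (8,5)

8,5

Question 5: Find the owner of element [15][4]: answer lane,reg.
30,2

r=15→G=7,rhi=1  c=4→T=2,p=0
L=7*4+2=30  i=1*2+0=2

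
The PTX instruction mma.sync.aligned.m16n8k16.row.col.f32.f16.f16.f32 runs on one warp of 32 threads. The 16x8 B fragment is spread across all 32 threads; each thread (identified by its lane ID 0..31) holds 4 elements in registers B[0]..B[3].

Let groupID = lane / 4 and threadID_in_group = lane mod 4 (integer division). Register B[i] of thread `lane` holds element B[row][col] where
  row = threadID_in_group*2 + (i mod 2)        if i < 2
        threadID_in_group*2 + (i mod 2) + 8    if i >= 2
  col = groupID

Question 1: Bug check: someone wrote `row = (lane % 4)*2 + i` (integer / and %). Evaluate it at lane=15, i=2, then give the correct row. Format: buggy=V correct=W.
`(lane % 4)*2 + i`[15,2]→8
15: G=3,T=3
[2] (3*2+0+8,3) = (14,3)
row: 8 vs 14

buggy=8 correct=14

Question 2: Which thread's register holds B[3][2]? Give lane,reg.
c=2→G=2  r=3→rhi=0,T=1,p=1
L=2*4+1=9  i=0*2+1=1

9,1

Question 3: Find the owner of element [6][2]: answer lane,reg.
c=2→G=2  r=6→rhi=0,T=3,p=0
L=2*4+3=11  i=0*2+0=0

11,0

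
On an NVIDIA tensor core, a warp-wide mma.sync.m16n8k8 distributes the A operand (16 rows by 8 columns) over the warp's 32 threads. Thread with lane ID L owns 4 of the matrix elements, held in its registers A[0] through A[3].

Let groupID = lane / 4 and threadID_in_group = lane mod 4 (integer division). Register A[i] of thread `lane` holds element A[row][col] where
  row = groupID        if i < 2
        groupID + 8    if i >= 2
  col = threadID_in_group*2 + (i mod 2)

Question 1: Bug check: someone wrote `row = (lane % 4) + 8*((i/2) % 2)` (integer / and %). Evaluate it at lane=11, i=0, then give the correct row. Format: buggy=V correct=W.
buggy=3 correct=2

`(lane % 4) + 8*((i/2) % 2)`[11,0]=>3
lane 11: grp=2 (11/4), tig=3 (11%4)
i=0: r=2+0=2, c=3*2+0=6
row: 3 vs 2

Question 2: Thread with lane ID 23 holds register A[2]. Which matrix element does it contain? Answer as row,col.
13,6

L=23->g=23>>2=5, t=23&3=3
[2]->row 5+8=13  col 3·2+0=6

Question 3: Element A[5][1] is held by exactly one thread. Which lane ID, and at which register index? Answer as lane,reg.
r=5->g=5,rb=0  c=1->t=0,b0=1
L=5*4+0=20  i=0*2+1=1

20,1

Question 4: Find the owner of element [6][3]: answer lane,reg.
r=6→G=6,rhi=0  c=3→T=1,p=1
L=6*4+1=25  i=0*2+1=1

25,1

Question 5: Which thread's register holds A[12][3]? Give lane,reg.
r=12⇒gr=4,Rb=1  c=3⇒th=1,odd=1
L=4*4+1=17  i=1*2+1=3

17,3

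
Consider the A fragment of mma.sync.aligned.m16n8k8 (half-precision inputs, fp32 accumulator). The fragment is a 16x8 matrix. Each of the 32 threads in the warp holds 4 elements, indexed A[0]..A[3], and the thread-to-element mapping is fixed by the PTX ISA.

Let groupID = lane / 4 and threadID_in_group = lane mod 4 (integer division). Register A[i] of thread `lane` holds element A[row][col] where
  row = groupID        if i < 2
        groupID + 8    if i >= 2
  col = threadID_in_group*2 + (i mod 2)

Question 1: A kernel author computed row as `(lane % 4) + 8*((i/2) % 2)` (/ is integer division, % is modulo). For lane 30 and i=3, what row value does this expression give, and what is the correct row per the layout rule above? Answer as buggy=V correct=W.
buggy=10 correct=15

`(lane % 4) + 8*((i/2) % 2)`[30,3]=>10
30: grp=7,tig=2
[3] (7+8,2*2+1) = (15,5)
row: 10 vs 15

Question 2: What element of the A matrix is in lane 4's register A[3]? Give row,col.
9,1

4: grp=1,tig=0
[3] (1+8,0*2+1) = (9,1)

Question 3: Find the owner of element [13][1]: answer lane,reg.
20,3

r:13=>grp=5,rB=1  c:1=>tig=0,lo=1
L=5*4+0=20  i=1*2+1=3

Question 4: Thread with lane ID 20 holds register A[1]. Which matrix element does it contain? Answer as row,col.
20: g=5,t=0
[1] (5+0,0*2+1) = (5,1)

5,1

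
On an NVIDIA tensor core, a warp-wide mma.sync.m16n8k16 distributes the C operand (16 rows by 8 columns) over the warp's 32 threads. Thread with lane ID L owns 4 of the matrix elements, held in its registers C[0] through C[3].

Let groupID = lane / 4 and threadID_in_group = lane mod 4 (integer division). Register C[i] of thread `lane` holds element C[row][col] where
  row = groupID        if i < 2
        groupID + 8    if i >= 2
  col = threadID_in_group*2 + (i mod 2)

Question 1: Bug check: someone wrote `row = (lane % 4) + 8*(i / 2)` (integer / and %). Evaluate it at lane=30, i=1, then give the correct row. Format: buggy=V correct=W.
buggy=2 correct=7

`(lane % 4) + 8*(i / 2)`[30,1]->2
lane 30->30/4=7, 30 mod 4=2
i=1  r:7+0->7  c:2·2+1->5
row: 2 vs 7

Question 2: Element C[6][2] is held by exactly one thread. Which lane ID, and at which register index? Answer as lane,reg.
r=6⇒gr=6,Rb=0  c=2⇒th=1,odd=0
L=6*4+1=25  i=0*2+0=0

25,0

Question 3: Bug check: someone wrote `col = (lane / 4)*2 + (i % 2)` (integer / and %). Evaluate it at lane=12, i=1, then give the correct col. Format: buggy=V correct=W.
`(lane / 4)*2 + (i % 2)`[12,1]⇒7
lane 12: gr=3 (12/4), th=0 (12%4)
i=1: r=3+0=3, c=0*2+1=1
col: 7 vs 1

buggy=7 correct=1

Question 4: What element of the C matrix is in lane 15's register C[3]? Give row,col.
11,7

lane 15: gr=3 (15/4), th=3 (15%4)
i=3: r=3+8=11, c=3*2+1=7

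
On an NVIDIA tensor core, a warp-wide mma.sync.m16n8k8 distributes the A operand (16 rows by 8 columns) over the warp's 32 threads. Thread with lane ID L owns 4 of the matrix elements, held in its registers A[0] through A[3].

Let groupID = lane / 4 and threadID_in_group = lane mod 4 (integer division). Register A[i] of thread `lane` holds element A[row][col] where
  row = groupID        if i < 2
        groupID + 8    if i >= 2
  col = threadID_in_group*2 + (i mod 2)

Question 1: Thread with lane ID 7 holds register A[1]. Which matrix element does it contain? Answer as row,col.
7: grp=1,tig=3
[1] (1+0,3*2+1) = (1,7)

1,7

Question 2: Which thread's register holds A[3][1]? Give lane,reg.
r=3→G=3,rhi=0  c=1→T=0,p=1
L=3*4+0=12  i=0*2+1=1

12,1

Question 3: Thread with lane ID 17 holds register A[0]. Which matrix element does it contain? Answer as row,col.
lane 17⇒17/4=4, 17 mod 4=1
i=0  r:4+0⇒4  c:2·1+0⇒2

4,2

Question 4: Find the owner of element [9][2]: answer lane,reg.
r=9→G=1,rhi=1  c=2→T=1,p=0
L=1*4+1=5  i=1*2+0=2

5,2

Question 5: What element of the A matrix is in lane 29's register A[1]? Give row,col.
7,3

lane 29->29/4=7, 29 mod 4=1
i=1  r:7+0->7  c:2·1+1->3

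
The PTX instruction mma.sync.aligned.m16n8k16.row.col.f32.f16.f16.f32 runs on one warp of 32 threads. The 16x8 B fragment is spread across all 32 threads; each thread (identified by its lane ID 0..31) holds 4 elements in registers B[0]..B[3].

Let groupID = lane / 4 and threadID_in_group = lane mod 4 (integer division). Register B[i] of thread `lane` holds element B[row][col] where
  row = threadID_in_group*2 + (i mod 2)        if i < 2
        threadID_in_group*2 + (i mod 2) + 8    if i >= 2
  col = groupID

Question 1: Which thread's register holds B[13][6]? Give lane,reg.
c:6=>grp=6  r:13=>rB=1,tig=2,lo=1
L=6*4+2=26  i=1*2+1=3

26,3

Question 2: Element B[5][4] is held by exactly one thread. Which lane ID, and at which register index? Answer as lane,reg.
18,1

c: 4->gid=4  r: 5->r8=0,tid=2,i&1=1
L=4*4+2=18  i=0*2+1=1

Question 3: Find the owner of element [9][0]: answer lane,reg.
c=0→G=0  r=9→rhi=1,T=0,p=1
L=0*4+0=0  i=1*2+1=3

0,3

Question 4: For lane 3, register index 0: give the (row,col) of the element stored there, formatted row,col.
lane 3->3/4=0, 3 mod 4=3
i=0  r:2·3+0+0->6  c:0

6,0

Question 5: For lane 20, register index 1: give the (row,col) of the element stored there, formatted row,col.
L=20=>grp=20>>2=5, tig=20&3=0
[1]=>row 0·2+1+0=1  col grp=5

1,5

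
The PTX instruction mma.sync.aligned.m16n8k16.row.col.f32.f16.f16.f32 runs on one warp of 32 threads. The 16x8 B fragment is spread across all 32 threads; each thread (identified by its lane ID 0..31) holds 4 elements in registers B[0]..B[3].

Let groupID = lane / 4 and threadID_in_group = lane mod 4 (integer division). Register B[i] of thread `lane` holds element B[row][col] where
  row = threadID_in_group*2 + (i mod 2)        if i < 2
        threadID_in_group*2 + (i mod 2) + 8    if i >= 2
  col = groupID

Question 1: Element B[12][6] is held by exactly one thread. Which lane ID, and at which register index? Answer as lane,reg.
26,2

c=6⇒gr=6  r=12⇒Rb=1,th=2,odd=0
L=6*4+2=26  i=1*2+0=2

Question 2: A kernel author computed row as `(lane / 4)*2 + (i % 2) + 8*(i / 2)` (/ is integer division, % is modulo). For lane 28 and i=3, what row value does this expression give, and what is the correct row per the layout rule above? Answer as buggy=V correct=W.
buggy=23 correct=9

`(lane / 4)*2 + (i % 2) + 8*(i / 2)`[28,3]->23
lane 28->28/4=7, 28 mod 4=0
i=3  r:2·0+1+8->9  c:7
row: 23 vs 9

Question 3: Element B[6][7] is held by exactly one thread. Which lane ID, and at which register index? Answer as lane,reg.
31,0

c=7⇒gr=7  r=6⇒Rb=0,th=3,odd=0
L=7*4+3=31  i=0*2+0=0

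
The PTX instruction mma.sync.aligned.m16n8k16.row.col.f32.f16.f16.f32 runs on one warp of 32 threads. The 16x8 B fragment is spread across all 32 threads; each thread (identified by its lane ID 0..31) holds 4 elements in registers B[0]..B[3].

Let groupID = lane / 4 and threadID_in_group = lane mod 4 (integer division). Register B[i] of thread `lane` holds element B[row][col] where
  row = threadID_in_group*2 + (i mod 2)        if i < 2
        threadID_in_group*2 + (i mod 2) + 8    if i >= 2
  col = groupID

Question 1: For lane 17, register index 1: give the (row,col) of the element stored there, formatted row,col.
3,4

17: G=4,T=1
[1] (1*2+1+0,4) = (3,4)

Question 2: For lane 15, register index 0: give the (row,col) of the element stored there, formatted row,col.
6,3

lane 15: G=3 (15/4), T=3 (15%4)
i=0: r=3*2+0+0=6, c=G=3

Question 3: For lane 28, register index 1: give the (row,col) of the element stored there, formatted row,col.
1,7

L=28⇒gr=28>>2=7, th=28&3=0
[1]⇒row 0·2+1+0=1  col gr=7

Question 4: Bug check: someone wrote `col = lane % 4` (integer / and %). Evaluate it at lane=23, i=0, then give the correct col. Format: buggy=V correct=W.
`lane % 4`[23,0]->3
lane 23->23/4=5, 23 mod 4=3
i=0  r:2·3+0+0->6  c:5
col: 3 vs 5

buggy=3 correct=5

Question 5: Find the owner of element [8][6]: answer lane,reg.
24,2

c=6→G=6  r=8→rhi=1,T=0,p=0
L=6*4+0=24  i=1*2+0=2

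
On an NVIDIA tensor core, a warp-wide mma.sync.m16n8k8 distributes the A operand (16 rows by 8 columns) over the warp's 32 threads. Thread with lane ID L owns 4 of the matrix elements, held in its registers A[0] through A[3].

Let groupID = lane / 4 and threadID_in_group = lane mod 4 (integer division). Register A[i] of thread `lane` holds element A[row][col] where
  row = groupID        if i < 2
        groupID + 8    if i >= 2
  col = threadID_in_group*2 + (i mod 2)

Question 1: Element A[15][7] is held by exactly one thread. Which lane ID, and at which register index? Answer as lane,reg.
r=15⇒gr=7,Rb=1  c=7⇒th=3,odd=1
L=7*4+3=31  i=1*2+1=3

31,3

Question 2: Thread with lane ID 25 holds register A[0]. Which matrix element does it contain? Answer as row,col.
6,2

25: gid=6,tid=1
[0] (6+0,1*2+0) = (6,2)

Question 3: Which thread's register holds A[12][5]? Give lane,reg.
18,3

r=12->g=4,rb=1  c=5->t=2,b0=1
L=4*4+2=18  i=1*2+1=3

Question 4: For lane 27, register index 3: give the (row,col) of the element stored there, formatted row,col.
14,7

L=27→G=27>>2=6, T=27&3=3
[3]→row 6+8=14  col 3·2+1=7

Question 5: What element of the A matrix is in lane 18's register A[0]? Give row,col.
lane 18: G=4 (18/4), T=2 (18%4)
i=0: r=4+0=4, c=2*2+0=4

4,4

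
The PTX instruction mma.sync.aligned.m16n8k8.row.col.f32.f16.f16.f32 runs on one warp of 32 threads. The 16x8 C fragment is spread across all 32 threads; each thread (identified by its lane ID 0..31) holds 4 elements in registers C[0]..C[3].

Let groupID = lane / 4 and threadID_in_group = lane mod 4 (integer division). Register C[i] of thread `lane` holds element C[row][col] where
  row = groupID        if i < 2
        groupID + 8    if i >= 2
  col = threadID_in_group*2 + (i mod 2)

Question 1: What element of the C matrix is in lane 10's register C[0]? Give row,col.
2,4

lane 10=>10/4=2, 10 mod 4=2
i=0  r:2+0=>2  c:2·2+0=>4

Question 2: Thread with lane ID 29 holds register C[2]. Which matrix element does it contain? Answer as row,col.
lane 29->29/4=7, 29 mod 4=1
i=2  r:7+8->15  c:2·1+0->2

15,2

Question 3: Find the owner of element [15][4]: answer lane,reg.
30,2

r=15→G=7,rhi=1  c=4→T=2,p=0
L=7*4+2=30  i=1*2+0=2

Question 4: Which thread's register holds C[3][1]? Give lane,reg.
r=3⇒gr=3,Rb=0  c=1⇒th=0,odd=1
L=3*4+0=12  i=0*2+1=1

12,1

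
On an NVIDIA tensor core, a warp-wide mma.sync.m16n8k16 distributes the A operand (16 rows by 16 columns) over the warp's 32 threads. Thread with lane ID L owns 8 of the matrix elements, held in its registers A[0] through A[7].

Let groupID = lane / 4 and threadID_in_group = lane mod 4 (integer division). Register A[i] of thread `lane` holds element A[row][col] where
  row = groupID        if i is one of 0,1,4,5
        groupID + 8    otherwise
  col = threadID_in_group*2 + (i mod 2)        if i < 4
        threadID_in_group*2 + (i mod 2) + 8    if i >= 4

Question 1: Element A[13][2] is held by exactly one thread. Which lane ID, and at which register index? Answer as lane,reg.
r=13⇒gr=5,Rb=1  c=2⇒Cb=0,th=1,odd=0
L=5*4+1=21  i=0*4+1*2+0=2

21,2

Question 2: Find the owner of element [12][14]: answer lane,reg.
r=12->g=4,rb=1  c=14->cb=1,t=3,b0=0
L=4*4+3=19  i=1*4+1*2+0=6

19,6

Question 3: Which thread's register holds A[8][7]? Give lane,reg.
r=8->g=0,rb=1  c=7->cb=0,t=3,b0=1
L=0*4+3=3  i=0*4+1*2+1=3

3,3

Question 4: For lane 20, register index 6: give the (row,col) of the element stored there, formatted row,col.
13,8

lane 20: grp=5 (20/4), tig=0 (20%4)
i=6: r=5+8=13, c=0*2+0+8=8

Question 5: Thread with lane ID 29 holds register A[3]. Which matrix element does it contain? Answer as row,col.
15,3

lane 29→29/4=7, 29 mod 4=1
i=3  r:7+8→15  c:2·1+1+0→3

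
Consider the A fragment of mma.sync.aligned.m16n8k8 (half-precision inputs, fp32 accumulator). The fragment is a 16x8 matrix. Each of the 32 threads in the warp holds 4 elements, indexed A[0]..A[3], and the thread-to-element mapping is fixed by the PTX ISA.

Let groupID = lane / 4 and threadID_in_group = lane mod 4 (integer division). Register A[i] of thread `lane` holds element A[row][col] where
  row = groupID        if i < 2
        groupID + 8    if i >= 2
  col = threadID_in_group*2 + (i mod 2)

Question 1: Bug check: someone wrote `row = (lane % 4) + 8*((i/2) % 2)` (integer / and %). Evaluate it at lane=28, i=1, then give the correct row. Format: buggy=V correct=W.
`(lane % 4) + 8*((i/2) % 2)`[28,1]⇒0
L=28⇒gr=28>>2=7, th=28&3=0
[1]⇒row 7+0=7  col 0·2+1=1
row: 0 vs 7

buggy=0 correct=7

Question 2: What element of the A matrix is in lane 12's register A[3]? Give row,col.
11,1

L=12⇒gr=12>>2=3, th=12&3=0
[3]⇒row 3+8=11  col 0·2+1=1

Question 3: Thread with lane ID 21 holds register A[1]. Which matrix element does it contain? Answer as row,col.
21: grp=5,tig=1
[1] (5+0,1*2+1) = (5,3)

5,3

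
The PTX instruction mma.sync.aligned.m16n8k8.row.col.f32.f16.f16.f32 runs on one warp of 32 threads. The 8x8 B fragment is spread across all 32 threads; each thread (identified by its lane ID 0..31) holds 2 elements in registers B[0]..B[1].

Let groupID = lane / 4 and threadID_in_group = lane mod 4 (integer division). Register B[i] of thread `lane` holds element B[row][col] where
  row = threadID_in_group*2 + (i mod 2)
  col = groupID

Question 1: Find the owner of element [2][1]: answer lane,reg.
5,0

c:1=>grp=1  r:2=>tig=1,lo=0
L=1*4+1=5  i=0=0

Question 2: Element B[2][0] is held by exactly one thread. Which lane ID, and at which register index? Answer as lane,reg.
1,0

c:0=>grp=0  r:2=>tig=1,lo=0
L=0*4+1=1  i=0=0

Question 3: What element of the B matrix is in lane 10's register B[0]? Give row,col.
4,2

10: g=2,t=2
[0] (2*2+0,2) = (4,2)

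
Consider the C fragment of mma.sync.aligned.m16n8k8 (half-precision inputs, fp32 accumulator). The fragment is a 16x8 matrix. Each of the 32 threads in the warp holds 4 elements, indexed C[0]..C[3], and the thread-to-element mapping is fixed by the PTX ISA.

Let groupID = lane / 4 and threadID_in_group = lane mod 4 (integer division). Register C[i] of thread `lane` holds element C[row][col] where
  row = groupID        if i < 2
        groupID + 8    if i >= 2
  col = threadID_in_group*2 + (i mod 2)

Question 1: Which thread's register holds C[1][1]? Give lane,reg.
4,1

r=1->g=1,rb=0  c=1->t=0,b0=1
L=1*4+0=4  i=0*2+1=1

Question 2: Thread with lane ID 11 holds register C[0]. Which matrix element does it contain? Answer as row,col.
11: gr=2,th=3
[0] (2+0,3*2+0) = (2,6)

2,6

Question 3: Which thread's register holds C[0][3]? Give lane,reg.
1,1

r: 0->gid=0,r8=0  c: 3->tid=1,i&1=1
L=0*4+1=1  i=0*2+1=1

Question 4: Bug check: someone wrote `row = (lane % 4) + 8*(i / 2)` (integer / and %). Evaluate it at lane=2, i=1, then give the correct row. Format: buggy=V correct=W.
buggy=2 correct=0

`(lane % 4) + 8*(i / 2)`[2,1]=>2
lane 2: grp=0 (2/4), tig=2 (2%4)
i=1: r=0+0=0, c=2*2+1=5
row: 2 vs 0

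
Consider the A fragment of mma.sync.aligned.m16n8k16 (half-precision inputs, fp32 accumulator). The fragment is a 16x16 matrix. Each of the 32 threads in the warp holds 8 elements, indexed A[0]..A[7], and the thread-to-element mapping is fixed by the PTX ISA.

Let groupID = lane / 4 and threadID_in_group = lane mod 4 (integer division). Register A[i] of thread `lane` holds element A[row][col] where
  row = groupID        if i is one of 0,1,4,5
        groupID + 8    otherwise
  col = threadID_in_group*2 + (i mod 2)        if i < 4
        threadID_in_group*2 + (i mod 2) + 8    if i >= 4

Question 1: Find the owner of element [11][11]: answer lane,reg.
r: 11->gid=3,r8=1  c: 11->c8=1,tid=1,i&1=1
L=3*4+1=13  i=1*4+1*2+1=7

13,7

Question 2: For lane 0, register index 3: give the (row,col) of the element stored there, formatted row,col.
0: gid=0,tid=0
[3] (0+8,0*2+1+0) = (8,1)

8,1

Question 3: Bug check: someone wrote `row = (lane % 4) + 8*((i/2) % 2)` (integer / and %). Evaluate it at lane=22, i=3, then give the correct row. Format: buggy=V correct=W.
buggy=10 correct=13

`(lane % 4) + 8*((i/2) % 2)`[22,3]->10
lane 22->22/4=5, 22 mod 4=2
i=3  r:5+8->13  c:2·2+1+0->5
row: 10 vs 13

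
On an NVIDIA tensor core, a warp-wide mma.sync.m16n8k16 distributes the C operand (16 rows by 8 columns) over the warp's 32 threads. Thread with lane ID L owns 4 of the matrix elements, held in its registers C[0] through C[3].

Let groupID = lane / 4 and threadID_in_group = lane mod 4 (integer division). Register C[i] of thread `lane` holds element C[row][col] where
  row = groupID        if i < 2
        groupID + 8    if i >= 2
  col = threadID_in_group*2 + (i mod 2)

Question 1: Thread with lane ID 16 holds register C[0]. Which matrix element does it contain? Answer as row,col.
lane 16=>16/4=4, 16 mod 4=0
i=0  r:4+0=>4  c:2·0+0=>0

4,0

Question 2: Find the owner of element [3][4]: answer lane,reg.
14,0

r=3->g=3,rb=0  c=4->t=2,b0=0
L=3*4+2=14  i=0*2+0=0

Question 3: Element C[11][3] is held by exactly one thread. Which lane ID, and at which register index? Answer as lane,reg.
r=11->g=3,rb=1  c=3->t=1,b0=1
L=3*4+1=13  i=1*2+1=3

13,3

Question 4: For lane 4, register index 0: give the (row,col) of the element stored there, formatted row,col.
1,0

4: gid=1,tid=0
[0] (1+0,0*2+0) = (1,0)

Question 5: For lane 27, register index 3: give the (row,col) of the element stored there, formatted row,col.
L=27->gid=27>>2=6, tid=27&3=3
[3]->row 6+8=14  col 3·2+1=7

14,7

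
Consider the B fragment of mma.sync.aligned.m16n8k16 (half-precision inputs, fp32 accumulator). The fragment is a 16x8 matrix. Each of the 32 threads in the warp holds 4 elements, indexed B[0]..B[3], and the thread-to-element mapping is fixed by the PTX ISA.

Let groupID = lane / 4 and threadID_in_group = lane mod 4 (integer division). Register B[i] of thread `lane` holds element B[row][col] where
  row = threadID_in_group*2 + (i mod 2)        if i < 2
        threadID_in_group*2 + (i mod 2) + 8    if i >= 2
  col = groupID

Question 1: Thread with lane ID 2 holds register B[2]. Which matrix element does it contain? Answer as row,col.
lane 2→2/4=0, 2 mod 4=2
i=2  r:2·2+0+8→12  c:0

12,0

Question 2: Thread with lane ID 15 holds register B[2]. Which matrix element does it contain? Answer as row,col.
14,3

lane 15: g=3 (15/4), t=3 (15%4)
i=2: r=3*2+0+8=14, c=g=3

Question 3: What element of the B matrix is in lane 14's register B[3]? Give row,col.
13,3

14: G=3,T=2
[3] (2*2+1+8,3) = (13,3)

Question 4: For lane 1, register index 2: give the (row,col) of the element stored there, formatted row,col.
10,0

lane 1: G=0 (1/4), T=1 (1%4)
i=2: r=1*2+0+8=10, c=G=0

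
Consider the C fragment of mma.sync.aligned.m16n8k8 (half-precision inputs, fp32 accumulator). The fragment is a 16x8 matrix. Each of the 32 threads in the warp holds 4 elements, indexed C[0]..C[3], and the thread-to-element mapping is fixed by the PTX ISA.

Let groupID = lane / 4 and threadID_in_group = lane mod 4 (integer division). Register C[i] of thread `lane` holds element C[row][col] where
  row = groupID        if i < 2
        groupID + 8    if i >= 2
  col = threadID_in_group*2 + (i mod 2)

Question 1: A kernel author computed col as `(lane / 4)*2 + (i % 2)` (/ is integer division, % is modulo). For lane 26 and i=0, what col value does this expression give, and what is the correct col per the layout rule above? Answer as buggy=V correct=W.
`(lane / 4)*2 + (i % 2)`[26,0]->12
26: g=6,t=2
[0] (6+0,2*2+0) = (6,4)
col: 12 vs 4

buggy=12 correct=4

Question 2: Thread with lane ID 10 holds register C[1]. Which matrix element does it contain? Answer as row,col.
lane 10=>10/4=2, 10 mod 4=2
i=1  r:2+0=>2  c:2·2+1=>5

2,5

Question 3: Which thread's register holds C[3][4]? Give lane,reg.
r=3->g=3,rb=0  c=4->t=2,b0=0
L=3*4+2=14  i=0*2+0=0

14,0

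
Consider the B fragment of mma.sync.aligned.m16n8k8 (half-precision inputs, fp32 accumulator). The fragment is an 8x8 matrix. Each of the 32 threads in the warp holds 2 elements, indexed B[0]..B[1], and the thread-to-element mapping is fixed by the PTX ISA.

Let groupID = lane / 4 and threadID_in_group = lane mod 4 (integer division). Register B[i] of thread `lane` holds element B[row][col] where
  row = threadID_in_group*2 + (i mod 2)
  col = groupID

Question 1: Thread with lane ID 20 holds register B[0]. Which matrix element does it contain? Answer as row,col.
0,5

L=20=>grp=20>>2=5, tig=20&3=0
[0]=>row 0·2+0=0  col grp=5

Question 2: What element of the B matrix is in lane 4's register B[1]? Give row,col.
1,1

lane 4->4/4=1, 4 mod 4=0
i=1  r:2·0+1->1  c:1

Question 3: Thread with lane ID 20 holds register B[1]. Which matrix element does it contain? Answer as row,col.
1,5

20: G=5,T=0
[1] (0*2+1,5) = (1,5)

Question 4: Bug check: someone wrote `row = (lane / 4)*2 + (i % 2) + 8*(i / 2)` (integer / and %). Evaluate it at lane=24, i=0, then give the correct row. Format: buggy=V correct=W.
buggy=12 correct=0

`(lane / 4)*2 + (i % 2) + 8*(i / 2)`[24,0]=>12
24: grp=6,tig=0
[0] (0*2+0,6) = (0,6)
row: 12 vs 0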